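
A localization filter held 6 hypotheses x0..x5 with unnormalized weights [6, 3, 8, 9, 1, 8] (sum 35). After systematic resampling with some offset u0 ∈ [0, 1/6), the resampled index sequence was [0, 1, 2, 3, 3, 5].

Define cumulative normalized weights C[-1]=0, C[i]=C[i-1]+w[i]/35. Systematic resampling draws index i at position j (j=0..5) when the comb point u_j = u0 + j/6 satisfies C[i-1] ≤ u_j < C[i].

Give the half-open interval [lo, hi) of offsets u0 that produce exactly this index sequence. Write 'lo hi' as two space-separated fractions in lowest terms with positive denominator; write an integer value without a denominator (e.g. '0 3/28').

C = [6/35, 9/35, 17/35, 26/35, 27/35, 1]
j=0 picked index 0: u0 ∈ [0, 6/35)
j=1 picked index 1: u0 ∈ [1/210, 19/210)
j=2 picked index 2: u0 ∈ [-8/105, 16/105)
j=3 picked index 3: u0 ∈ [-1/70, 17/70)
j=4 picked index 3: u0 ∈ [-19/105, 8/105)
j=5 picked index 5: u0 ∈ [-13/210, 1/6)
intersection: [1/210, 8/105)

1/210 8/105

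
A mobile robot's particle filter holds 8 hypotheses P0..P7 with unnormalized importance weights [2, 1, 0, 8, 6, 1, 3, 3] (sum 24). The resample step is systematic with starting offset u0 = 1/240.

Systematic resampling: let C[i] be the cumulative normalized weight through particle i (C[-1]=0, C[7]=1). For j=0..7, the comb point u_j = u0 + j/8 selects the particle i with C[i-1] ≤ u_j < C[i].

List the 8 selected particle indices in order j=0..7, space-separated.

C = [1/12, 1/8, 1/8, 11/24, 17/24, 3/4, 7/8, 1]
j=0: u_0=1/240 ∈ [0, 1/12) → index 0
j=1: u_1=31/240 ∈ [1/8, 11/24) → index 3
j=2: u_2=61/240 ∈ [1/8, 11/24) → index 3
j=3: u_3=91/240 ∈ [1/8, 11/24) → index 3
j=4: u_4=121/240 ∈ [11/24, 17/24) → index 4
j=5: u_5=151/240 ∈ [11/24, 17/24) → index 4
j=6: u_6=181/240 ∈ [3/4, 7/8) → index 6
j=7: u_7=211/240 ∈ [7/8, 1) → index 7

0 3 3 3 4 4 6 7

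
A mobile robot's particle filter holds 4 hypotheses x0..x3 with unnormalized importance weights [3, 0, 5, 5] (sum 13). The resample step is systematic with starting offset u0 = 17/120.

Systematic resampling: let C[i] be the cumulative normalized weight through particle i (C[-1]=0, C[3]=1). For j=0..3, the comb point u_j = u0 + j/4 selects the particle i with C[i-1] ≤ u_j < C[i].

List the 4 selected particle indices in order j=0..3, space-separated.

0 2 3 3

C = [3/13, 3/13, 8/13, 1]
j=0: u_0=17/120 ∈ [0, 3/13) → index 0
j=1: u_1=47/120 ∈ [3/13, 8/13) → index 2
j=2: u_2=77/120 ∈ [8/13, 1) → index 3
j=3: u_3=107/120 ∈ [8/13, 1) → index 3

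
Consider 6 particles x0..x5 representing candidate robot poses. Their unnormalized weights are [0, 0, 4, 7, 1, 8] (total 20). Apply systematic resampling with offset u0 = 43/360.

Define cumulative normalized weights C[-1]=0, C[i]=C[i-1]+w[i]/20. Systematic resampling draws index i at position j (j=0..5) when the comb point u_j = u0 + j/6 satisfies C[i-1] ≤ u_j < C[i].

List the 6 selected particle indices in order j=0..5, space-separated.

C = [0, 0, 1/5, 11/20, 3/5, 1]
j=0: u_0=43/360 ∈ [0, 1/5) → index 2
j=1: u_1=103/360 ∈ [1/5, 11/20) → index 3
j=2: u_2=163/360 ∈ [1/5, 11/20) → index 3
j=3: u_3=223/360 ∈ [3/5, 1) → index 5
j=4: u_4=283/360 ∈ [3/5, 1) → index 5
j=5: u_5=343/360 ∈ [3/5, 1) → index 5

2 3 3 5 5 5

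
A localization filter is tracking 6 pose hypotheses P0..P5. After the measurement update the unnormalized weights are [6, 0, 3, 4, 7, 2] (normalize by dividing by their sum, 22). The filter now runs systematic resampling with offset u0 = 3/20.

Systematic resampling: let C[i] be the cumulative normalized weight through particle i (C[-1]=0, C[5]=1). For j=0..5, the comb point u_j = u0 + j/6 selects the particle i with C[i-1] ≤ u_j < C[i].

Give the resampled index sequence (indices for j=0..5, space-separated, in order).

0 2 3 4 4 5

C = [3/11, 3/11, 9/22, 13/22, 10/11, 1]
j=0: u_0=3/20 ∈ [0, 3/11) → index 0
j=1: u_1=19/60 ∈ [3/11, 9/22) → index 2
j=2: u_2=29/60 ∈ [9/22, 13/22) → index 3
j=3: u_3=13/20 ∈ [13/22, 10/11) → index 4
j=4: u_4=49/60 ∈ [13/22, 10/11) → index 4
j=5: u_5=59/60 ∈ [10/11, 1) → index 5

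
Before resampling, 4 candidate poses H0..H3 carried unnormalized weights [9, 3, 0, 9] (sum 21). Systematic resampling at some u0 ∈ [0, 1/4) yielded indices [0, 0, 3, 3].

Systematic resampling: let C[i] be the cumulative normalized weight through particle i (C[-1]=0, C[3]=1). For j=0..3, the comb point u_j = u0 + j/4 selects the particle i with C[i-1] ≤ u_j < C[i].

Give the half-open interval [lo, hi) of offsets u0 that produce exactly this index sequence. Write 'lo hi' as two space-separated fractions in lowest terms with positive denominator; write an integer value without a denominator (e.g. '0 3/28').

1/14 5/28

C = [3/7, 4/7, 4/7, 1]
j=0 picked index 0: u0 ∈ [0, 3/7)
j=1 picked index 0: u0 ∈ [-1/4, 5/28)
j=2 picked index 3: u0 ∈ [1/14, 1/2)
j=3 picked index 3: u0 ∈ [-5/28, 1/4)
intersection: [1/14, 5/28)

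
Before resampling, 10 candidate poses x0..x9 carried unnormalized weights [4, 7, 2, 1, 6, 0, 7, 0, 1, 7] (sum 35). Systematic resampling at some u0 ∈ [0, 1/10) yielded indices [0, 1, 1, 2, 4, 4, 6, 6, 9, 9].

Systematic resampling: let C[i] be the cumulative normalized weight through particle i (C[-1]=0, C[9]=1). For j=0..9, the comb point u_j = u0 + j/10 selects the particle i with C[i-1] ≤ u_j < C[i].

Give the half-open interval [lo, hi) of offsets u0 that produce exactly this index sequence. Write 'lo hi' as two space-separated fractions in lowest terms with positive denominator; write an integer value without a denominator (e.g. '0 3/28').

1/70 1/14

C = [4/35, 11/35, 13/35, 2/5, 4/7, 4/7, 27/35, 27/35, 4/5, 1]
j=0 picked index 0: u0 ∈ [0, 4/35)
j=1 picked index 1: u0 ∈ [1/70, 3/14)
j=2 picked index 1: u0 ∈ [-3/35, 4/35)
j=3 picked index 2: u0 ∈ [1/70, 1/14)
j=4 picked index 4: u0 ∈ [0, 6/35)
j=5 picked index 4: u0 ∈ [-1/10, 1/14)
j=6 picked index 6: u0 ∈ [-1/35, 6/35)
j=7 picked index 6: u0 ∈ [-9/70, 1/14)
j=8 picked index 9: u0 ∈ [0, 1/5)
j=9 picked index 9: u0 ∈ [-1/10, 1/10)
intersection: [1/70, 1/14)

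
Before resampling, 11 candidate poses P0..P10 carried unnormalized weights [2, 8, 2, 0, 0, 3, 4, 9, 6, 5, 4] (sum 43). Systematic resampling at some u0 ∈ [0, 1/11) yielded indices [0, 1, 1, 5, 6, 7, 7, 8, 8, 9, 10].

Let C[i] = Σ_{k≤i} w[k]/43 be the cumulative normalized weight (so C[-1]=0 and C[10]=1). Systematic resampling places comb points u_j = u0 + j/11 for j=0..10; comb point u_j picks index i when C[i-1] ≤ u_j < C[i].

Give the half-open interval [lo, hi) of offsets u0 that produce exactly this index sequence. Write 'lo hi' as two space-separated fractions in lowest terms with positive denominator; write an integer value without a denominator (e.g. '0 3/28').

C = [2/43, 10/43, 12/43, 12/43, 12/43, 15/43, 19/43, 28/43, 34/43, 39/43, 1]
j=0 picked index 0: u0 ∈ [0, 2/43)
j=1 picked index 1: u0 ∈ [-21/473, 67/473)
j=2 picked index 1: u0 ∈ [-64/473, 24/473)
j=3 picked index 5: u0 ∈ [3/473, 36/473)
j=4 picked index 6: u0 ∈ [-7/473, 37/473)
j=5 picked index 7: u0 ∈ [-6/473, 93/473)
j=6 picked index 7: u0 ∈ [-49/473, 50/473)
j=7 picked index 8: u0 ∈ [7/473, 73/473)
j=8 picked index 8: u0 ∈ [-36/473, 30/473)
j=9 picked index 9: u0 ∈ [-13/473, 42/473)
j=10 picked index 10: u0 ∈ [-1/473, 1/11)
intersection: [7/473, 2/43)

7/473 2/43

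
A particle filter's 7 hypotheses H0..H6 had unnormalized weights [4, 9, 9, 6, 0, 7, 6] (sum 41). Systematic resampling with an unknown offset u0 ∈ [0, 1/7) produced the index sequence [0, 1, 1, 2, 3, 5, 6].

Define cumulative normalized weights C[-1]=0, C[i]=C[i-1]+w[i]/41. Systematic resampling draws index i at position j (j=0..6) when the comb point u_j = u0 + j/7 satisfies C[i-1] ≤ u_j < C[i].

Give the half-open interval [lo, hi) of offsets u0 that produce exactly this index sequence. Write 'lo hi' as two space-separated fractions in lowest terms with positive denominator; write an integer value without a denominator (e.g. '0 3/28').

C = [4/41, 13/41, 22/41, 28/41, 28/41, 35/41, 1]
j=0 picked index 0: u0 ∈ [0, 4/41)
j=1 picked index 1: u0 ∈ [-13/287, 50/287)
j=2 picked index 1: u0 ∈ [-54/287, 9/287)
j=3 picked index 2: u0 ∈ [-32/287, 31/287)
j=4 picked index 3: u0 ∈ [-10/287, 32/287)
j=5 picked index 5: u0 ∈ [-9/287, 40/287)
j=6 picked index 6: u0 ∈ [-1/287, 1/7)
intersection: [0, 9/287)

0 9/287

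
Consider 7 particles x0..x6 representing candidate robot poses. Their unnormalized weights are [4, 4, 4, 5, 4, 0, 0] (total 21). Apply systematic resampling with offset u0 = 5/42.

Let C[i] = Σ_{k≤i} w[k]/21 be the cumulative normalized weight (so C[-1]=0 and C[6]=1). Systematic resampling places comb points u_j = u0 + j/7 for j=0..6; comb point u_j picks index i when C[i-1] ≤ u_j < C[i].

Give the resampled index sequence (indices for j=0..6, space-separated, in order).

0 1 2 2 3 4 4

C = [4/21, 8/21, 4/7, 17/21, 1, 1, 1]
j=0: u_0=5/42 ∈ [0, 4/21) → index 0
j=1: u_1=11/42 ∈ [4/21, 8/21) → index 1
j=2: u_2=17/42 ∈ [8/21, 4/7) → index 2
j=3: u_3=23/42 ∈ [8/21, 4/7) → index 2
j=4: u_4=29/42 ∈ [4/7, 17/21) → index 3
j=5: u_5=5/6 ∈ [17/21, 1) → index 4
j=6: u_6=41/42 ∈ [17/21, 1) → index 4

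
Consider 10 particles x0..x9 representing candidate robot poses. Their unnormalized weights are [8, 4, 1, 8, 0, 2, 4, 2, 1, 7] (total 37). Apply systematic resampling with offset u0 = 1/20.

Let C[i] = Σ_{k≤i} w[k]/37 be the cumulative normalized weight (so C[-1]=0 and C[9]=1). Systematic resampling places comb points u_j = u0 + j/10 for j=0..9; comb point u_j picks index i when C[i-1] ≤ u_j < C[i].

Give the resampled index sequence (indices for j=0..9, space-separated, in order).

C = [8/37, 12/37, 13/37, 21/37, 21/37, 23/37, 27/37, 29/37, 30/37, 1]
j=0: u_0=1/20 ∈ [0, 8/37) → index 0
j=1: u_1=3/20 ∈ [0, 8/37) → index 0
j=2: u_2=1/4 ∈ [8/37, 12/37) → index 1
j=3: u_3=7/20 ∈ [12/37, 13/37) → index 2
j=4: u_4=9/20 ∈ [13/37, 21/37) → index 3
j=5: u_5=11/20 ∈ [13/37, 21/37) → index 3
j=6: u_6=13/20 ∈ [23/37, 27/37) → index 6
j=7: u_7=3/4 ∈ [27/37, 29/37) → index 7
j=8: u_8=17/20 ∈ [30/37, 1) → index 9
j=9: u_9=19/20 ∈ [30/37, 1) → index 9

0 0 1 2 3 3 6 7 9 9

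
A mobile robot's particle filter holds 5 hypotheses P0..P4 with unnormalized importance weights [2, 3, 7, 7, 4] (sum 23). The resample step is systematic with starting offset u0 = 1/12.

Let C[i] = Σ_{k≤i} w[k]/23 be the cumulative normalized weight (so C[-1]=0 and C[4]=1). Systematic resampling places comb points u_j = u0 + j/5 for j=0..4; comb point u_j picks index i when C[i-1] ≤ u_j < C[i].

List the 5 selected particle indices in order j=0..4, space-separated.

0 2 2 3 4

C = [2/23, 5/23, 12/23, 19/23, 1]
j=0: u_0=1/12 ∈ [0, 2/23) → index 0
j=1: u_1=17/60 ∈ [5/23, 12/23) → index 2
j=2: u_2=29/60 ∈ [5/23, 12/23) → index 2
j=3: u_3=41/60 ∈ [12/23, 19/23) → index 3
j=4: u_4=53/60 ∈ [19/23, 1) → index 4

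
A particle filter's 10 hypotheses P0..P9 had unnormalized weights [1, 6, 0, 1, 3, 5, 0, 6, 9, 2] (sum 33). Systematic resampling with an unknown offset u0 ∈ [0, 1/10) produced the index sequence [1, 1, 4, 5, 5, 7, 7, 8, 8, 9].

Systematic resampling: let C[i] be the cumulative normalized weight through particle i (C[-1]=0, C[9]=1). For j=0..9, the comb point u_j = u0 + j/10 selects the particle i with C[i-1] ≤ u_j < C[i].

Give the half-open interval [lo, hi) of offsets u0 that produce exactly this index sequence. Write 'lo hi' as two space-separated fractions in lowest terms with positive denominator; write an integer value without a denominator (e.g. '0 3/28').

7/165 1/15

C = [1/33, 7/33, 7/33, 8/33, 1/3, 16/33, 16/33, 2/3, 31/33, 1]
j=0 picked index 1: u0 ∈ [1/33, 7/33)
j=1 picked index 1: u0 ∈ [-23/330, 37/330)
j=2 picked index 4: u0 ∈ [7/165, 2/15)
j=3 picked index 5: u0 ∈ [1/30, 61/330)
j=4 picked index 5: u0 ∈ [-1/15, 14/165)
j=5 picked index 7: u0 ∈ [-1/66, 1/6)
j=6 picked index 7: u0 ∈ [-19/165, 1/15)
j=7 picked index 8: u0 ∈ [-1/30, 79/330)
j=8 picked index 8: u0 ∈ [-2/15, 23/165)
j=9 picked index 9: u0 ∈ [13/330, 1/10)
intersection: [7/165, 1/15)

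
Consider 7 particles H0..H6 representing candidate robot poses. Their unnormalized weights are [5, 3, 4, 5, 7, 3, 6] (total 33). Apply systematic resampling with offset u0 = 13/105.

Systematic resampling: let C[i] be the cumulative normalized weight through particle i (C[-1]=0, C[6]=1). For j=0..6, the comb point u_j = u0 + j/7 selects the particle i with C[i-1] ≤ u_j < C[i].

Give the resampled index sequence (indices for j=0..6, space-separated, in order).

0 2 3 4 4 6 6

C = [5/33, 8/33, 4/11, 17/33, 8/11, 9/11, 1]
j=0: u_0=13/105 ∈ [0, 5/33) → index 0
j=1: u_1=4/15 ∈ [8/33, 4/11) → index 2
j=2: u_2=43/105 ∈ [4/11, 17/33) → index 3
j=3: u_3=58/105 ∈ [17/33, 8/11) → index 4
j=4: u_4=73/105 ∈ [17/33, 8/11) → index 4
j=5: u_5=88/105 ∈ [9/11, 1) → index 6
j=6: u_6=103/105 ∈ [9/11, 1) → index 6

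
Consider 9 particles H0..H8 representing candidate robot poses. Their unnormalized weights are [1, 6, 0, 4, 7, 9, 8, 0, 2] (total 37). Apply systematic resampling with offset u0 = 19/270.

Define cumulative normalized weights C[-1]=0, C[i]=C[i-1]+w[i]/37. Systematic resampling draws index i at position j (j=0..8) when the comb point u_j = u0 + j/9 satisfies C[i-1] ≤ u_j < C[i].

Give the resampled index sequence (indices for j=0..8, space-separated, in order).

1 1 3 4 5 5 6 6 8

C = [1/37, 7/37, 7/37, 11/37, 18/37, 27/37, 35/37, 35/37, 1]
j=0: u_0=19/270 ∈ [1/37, 7/37) → index 1
j=1: u_1=49/270 ∈ [1/37, 7/37) → index 1
j=2: u_2=79/270 ∈ [7/37, 11/37) → index 3
j=3: u_3=109/270 ∈ [11/37, 18/37) → index 4
j=4: u_4=139/270 ∈ [18/37, 27/37) → index 5
j=5: u_5=169/270 ∈ [18/37, 27/37) → index 5
j=6: u_6=199/270 ∈ [27/37, 35/37) → index 6
j=7: u_7=229/270 ∈ [27/37, 35/37) → index 6
j=8: u_8=259/270 ∈ [35/37, 1) → index 8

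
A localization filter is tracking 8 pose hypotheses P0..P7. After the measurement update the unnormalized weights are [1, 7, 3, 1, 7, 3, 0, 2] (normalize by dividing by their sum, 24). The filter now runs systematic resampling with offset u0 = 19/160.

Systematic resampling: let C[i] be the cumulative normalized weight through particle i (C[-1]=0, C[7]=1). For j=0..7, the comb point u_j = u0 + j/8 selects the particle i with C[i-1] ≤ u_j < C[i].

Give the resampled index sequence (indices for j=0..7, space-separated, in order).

C = [1/24, 1/3, 11/24, 1/2, 19/24, 11/12, 11/12, 1]
j=0: u_0=19/160 ∈ [1/24, 1/3) → index 1
j=1: u_1=39/160 ∈ [1/24, 1/3) → index 1
j=2: u_2=59/160 ∈ [1/3, 11/24) → index 2
j=3: u_3=79/160 ∈ [11/24, 1/2) → index 3
j=4: u_4=99/160 ∈ [1/2, 19/24) → index 4
j=5: u_5=119/160 ∈ [1/2, 19/24) → index 4
j=6: u_6=139/160 ∈ [19/24, 11/12) → index 5
j=7: u_7=159/160 ∈ [11/12, 1) → index 7

1 1 2 3 4 4 5 7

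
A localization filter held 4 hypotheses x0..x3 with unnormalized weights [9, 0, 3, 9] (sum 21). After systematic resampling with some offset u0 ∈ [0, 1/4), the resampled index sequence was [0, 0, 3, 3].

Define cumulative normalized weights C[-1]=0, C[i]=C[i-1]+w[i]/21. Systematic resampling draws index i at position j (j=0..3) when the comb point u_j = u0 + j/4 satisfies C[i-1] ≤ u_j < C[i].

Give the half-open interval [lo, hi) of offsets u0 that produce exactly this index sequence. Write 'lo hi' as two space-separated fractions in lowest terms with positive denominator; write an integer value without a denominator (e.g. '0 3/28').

C = [3/7, 3/7, 4/7, 1]
j=0 picked index 0: u0 ∈ [0, 3/7)
j=1 picked index 0: u0 ∈ [-1/4, 5/28)
j=2 picked index 3: u0 ∈ [1/14, 1/2)
j=3 picked index 3: u0 ∈ [-5/28, 1/4)
intersection: [1/14, 5/28)

1/14 5/28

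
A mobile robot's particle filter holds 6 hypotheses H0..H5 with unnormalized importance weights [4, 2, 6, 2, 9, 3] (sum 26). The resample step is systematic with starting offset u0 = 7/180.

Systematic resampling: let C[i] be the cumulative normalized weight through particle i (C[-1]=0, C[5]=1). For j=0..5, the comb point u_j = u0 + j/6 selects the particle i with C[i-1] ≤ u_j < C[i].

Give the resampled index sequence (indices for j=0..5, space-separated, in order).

C = [2/13, 3/13, 6/13, 7/13, 23/26, 1]
j=0: u_0=7/180 ∈ [0, 2/13) → index 0
j=1: u_1=37/180 ∈ [2/13, 3/13) → index 1
j=2: u_2=67/180 ∈ [3/13, 6/13) → index 2
j=3: u_3=97/180 ∈ [7/13, 23/26) → index 4
j=4: u_4=127/180 ∈ [7/13, 23/26) → index 4
j=5: u_5=157/180 ∈ [7/13, 23/26) → index 4

0 1 2 4 4 4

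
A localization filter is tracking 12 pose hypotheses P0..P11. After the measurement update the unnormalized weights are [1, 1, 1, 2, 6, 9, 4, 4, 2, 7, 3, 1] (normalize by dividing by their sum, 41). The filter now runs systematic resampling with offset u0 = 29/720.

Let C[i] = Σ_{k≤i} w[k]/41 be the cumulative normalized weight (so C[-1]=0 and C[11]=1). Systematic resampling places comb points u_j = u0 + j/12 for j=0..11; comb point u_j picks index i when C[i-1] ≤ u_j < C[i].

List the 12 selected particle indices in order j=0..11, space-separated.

1 4 4 5 5 5 6 7 8 9 9 10

C = [1/41, 2/41, 3/41, 5/41, 11/41, 20/41, 24/41, 28/41, 30/41, 37/41, 40/41, 1]
j=0: u_0=29/720 ∈ [1/41, 2/41) → index 1
j=1: u_1=89/720 ∈ [5/41, 11/41) → index 4
j=2: u_2=149/720 ∈ [5/41, 11/41) → index 4
j=3: u_3=209/720 ∈ [11/41, 20/41) → index 5
j=4: u_4=269/720 ∈ [11/41, 20/41) → index 5
j=5: u_5=329/720 ∈ [11/41, 20/41) → index 5
j=6: u_6=389/720 ∈ [20/41, 24/41) → index 6
j=7: u_7=449/720 ∈ [24/41, 28/41) → index 7
j=8: u_8=509/720 ∈ [28/41, 30/41) → index 8
j=9: u_9=569/720 ∈ [30/41, 37/41) → index 9
j=10: u_10=629/720 ∈ [30/41, 37/41) → index 9
j=11: u_11=689/720 ∈ [37/41, 40/41) → index 10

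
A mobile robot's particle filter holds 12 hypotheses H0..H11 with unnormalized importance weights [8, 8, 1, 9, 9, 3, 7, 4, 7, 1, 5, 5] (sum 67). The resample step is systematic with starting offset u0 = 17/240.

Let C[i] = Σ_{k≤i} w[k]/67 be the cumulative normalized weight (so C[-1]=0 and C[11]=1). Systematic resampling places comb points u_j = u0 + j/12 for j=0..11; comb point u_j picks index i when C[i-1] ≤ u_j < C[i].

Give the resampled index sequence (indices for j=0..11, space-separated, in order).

0 1 1 3 4 4 6 6 8 8 10 11

C = [8/67, 16/67, 17/67, 26/67, 35/67, 38/67, 45/67, 49/67, 56/67, 57/67, 62/67, 1]
j=0: u_0=17/240 ∈ [0, 8/67) → index 0
j=1: u_1=37/240 ∈ [8/67, 16/67) → index 1
j=2: u_2=19/80 ∈ [8/67, 16/67) → index 1
j=3: u_3=77/240 ∈ [17/67, 26/67) → index 3
j=4: u_4=97/240 ∈ [26/67, 35/67) → index 4
j=5: u_5=39/80 ∈ [26/67, 35/67) → index 4
j=6: u_6=137/240 ∈ [38/67, 45/67) → index 6
j=7: u_7=157/240 ∈ [38/67, 45/67) → index 6
j=8: u_8=59/80 ∈ [49/67, 56/67) → index 8
j=9: u_9=197/240 ∈ [49/67, 56/67) → index 8
j=10: u_10=217/240 ∈ [57/67, 62/67) → index 10
j=11: u_11=79/80 ∈ [62/67, 1) → index 11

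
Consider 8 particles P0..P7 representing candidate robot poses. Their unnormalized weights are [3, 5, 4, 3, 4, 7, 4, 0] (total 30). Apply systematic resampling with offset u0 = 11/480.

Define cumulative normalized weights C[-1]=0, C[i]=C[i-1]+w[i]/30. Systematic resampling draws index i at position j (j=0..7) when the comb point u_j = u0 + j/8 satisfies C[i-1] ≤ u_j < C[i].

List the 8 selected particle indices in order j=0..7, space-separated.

0 1 2 2 4 5 5 6

C = [1/10, 4/15, 2/5, 1/2, 19/30, 13/15, 1, 1]
j=0: u_0=11/480 ∈ [0, 1/10) → index 0
j=1: u_1=71/480 ∈ [1/10, 4/15) → index 1
j=2: u_2=131/480 ∈ [4/15, 2/5) → index 2
j=3: u_3=191/480 ∈ [4/15, 2/5) → index 2
j=4: u_4=251/480 ∈ [1/2, 19/30) → index 4
j=5: u_5=311/480 ∈ [19/30, 13/15) → index 5
j=6: u_6=371/480 ∈ [19/30, 13/15) → index 5
j=7: u_7=431/480 ∈ [13/15, 1) → index 6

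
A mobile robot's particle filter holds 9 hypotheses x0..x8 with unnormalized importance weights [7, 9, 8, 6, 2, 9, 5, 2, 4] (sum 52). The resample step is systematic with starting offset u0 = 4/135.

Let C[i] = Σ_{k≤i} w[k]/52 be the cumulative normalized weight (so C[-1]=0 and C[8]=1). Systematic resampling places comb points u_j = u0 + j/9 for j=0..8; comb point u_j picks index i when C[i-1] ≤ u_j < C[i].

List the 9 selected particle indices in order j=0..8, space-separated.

0 1 1 2 3 4 5 6 7

C = [7/52, 4/13, 6/13, 15/26, 8/13, 41/52, 23/26, 12/13, 1]
j=0: u_0=4/135 ∈ [0, 7/52) → index 0
j=1: u_1=19/135 ∈ [7/52, 4/13) → index 1
j=2: u_2=34/135 ∈ [7/52, 4/13) → index 1
j=3: u_3=49/135 ∈ [4/13, 6/13) → index 2
j=4: u_4=64/135 ∈ [6/13, 15/26) → index 3
j=5: u_5=79/135 ∈ [15/26, 8/13) → index 4
j=6: u_6=94/135 ∈ [8/13, 41/52) → index 5
j=7: u_7=109/135 ∈ [41/52, 23/26) → index 6
j=8: u_8=124/135 ∈ [23/26, 12/13) → index 7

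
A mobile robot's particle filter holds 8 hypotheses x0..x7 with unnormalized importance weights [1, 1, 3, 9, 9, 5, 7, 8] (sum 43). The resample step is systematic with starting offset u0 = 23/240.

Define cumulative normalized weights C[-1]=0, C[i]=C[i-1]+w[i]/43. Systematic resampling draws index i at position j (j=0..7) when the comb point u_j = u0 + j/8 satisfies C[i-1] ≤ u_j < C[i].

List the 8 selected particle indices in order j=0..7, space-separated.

2 3 4 4 5 6 7 7

C = [1/43, 2/43, 5/43, 14/43, 23/43, 28/43, 35/43, 1]
j=0: u_0=23/240 ∈ [2/43, 5/43) → index 2
j=1: u_1=53/240 ∈ [5/43, 14/43) → index 3
j=2: u_2=83/240 ∈ [14/43, 23/43) → index 4
j=3: u_3=113/240 ∈ [14/43, 23/43) → index 4
j=4: u_4=143/240 ∈ [23/43, 28/43) → index 5
j=5: u_5=173/240 ∈ [28/43, 35/43) → index 6
j=6: u_6=203/240 ∈ [35/43, 1) → index 7
j=7: u_7=233/240 ∈ [35/43, 1) → index 7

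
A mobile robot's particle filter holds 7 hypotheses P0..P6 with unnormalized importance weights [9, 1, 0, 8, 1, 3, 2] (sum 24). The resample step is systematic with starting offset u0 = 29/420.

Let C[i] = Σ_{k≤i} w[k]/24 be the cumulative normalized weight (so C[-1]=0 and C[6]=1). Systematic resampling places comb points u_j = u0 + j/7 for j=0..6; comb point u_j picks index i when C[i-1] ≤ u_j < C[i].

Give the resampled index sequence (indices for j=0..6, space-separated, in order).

0 0 0 3 3 4 6

C = [3/8, 5/12, 5/12, 3/4, 19/24, 11/12, 1]
j=0: u_0=29/420 ∈ [0, 3/8) → index 0
j=1: u_1=89/420 ∈ [0, 3/8) → index 0
j=2: u_2=149/420 ∈ [0, 3/8) → index 0
j=3: u_3=209/420 ∈ [5/12, 3/4) → index 3
j=4: u_4=269/420 ∈ [5/12, 3/4) → index 3
j=5: u_5=47/60 ∈ [3/4, 19/24) → index 4
j=6: u_6=389/420 ∈ [11/12, 1) → index 6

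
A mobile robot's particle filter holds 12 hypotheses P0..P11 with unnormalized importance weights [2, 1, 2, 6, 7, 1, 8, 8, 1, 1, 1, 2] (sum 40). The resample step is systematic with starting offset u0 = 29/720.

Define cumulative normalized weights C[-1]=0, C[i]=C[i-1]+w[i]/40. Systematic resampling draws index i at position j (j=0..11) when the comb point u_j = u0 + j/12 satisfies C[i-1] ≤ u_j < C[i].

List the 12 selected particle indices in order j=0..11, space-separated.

0 2 3 4 4 5 6 6 7 7 7 11

C = [1/20, 3/40, 1/8, 11/40, 9/20, 19/40, 27/40, 7/8, 9/10, 37/40, 19/20, 1]
j=0: u_0=29/720 ∈ [0, 1/20) → index 0
j=1: u_1=89/720 ∈ [3/40, 1/8) → index 2
j=2: u_2=149/720 ∈ [1/8, 11/40) → index 3
j=3: u_3=209/720 ∈ [11/40, 9/20) → index 4
j=4: u_4=269/720 ∈ [11/40, 9/20) → index 4
j=5: u_5=329/720 ∈ [9/20, 19/40) → index 5
j=6: u_6=389/720 ∈ [19/40, 27/40) → index 6
j=7: u_7=449/720 ∈ [19/40, 27/40) → index 6
j=8: u_8=509/720 ∈ [27/40, 7/8) → index 7
j=9: u_9=569/720 ∈ [27/40, 7/8) → index 7
j=10: u_10=629/720 ∈ [27/40, 7/8) → index 7
j=11: u_11=689/720 ∈ [19/20, 1) → index 11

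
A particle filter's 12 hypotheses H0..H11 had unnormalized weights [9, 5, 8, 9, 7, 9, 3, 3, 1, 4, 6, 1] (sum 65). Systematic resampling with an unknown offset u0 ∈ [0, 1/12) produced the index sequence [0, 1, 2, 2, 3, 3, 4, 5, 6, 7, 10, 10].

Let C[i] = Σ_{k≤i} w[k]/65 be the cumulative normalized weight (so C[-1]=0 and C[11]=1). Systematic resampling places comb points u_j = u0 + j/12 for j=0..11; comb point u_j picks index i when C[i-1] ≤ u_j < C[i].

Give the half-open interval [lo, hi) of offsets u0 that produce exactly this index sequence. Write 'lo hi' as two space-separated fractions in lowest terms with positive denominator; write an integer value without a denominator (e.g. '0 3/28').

C = [9/65, 14/65, 22/65, 31/65, 38/65, 47/65, 10/13, 53/65, 54/65, 58/65, 64/65, 1]
j=0 picked index 0: u0 ∈ [0, 9/65)
j=1 picked index 1: u0 ∈ [43/780, 103/780)
j=2 picked index 2: u0 ∈ [19/390, 67/390)
j=3 picked index 2: u0 ∈ [-9/260, 23/260)
j=4 picked index 3: u0 ∈ [1/195, 28/195)
j=5 picked index 3: u0 ∈ [-61/780, 47/780)
j=6 picked index 4: u0 ∈ [-3/130, 11/130)
j=7 picked index 5: u0 ∈ [1/780, 109/780)
j=8 picked index 6: u0 ∈ [11/195, 4/39)
j=9 picked index 7: u0 ∈ [1/52, 17/260)
j=10 picked index 10: u0 ∈ [23/390, 59/390)
j=11 picked index 10: u0 ∈ [-19/780, 53/780)
intersection: [23/390, 47/780)

23/390 47/780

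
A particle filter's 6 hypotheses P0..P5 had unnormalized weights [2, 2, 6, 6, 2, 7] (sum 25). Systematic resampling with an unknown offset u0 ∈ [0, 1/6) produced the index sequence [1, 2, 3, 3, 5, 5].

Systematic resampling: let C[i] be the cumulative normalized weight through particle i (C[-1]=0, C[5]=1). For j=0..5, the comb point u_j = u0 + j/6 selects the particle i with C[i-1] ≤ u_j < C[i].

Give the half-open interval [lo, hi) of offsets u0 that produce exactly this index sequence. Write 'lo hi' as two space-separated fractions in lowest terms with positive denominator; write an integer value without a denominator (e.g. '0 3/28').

C = [2/25, 4/25, 2/5, 16/25, 18/25, 1]
j=0 picked index 1: u0 ∈ [2/25, 4/25)
j=1 picked index 2: u0 ∈ [-1/150, 7/30)
j=2 picked index 3: u0 ∈ [1/15, 23/75)
j=3 picked index 3: u0 ∈ [-1/10, 7/50)
j=4 picked index 5: u0 ∈ [4/75, 1/3)
j=5 picked index 5: u0 ∈ [-17/150, 1/6)
intersection: [2/25, 7/50)

2/25 7/50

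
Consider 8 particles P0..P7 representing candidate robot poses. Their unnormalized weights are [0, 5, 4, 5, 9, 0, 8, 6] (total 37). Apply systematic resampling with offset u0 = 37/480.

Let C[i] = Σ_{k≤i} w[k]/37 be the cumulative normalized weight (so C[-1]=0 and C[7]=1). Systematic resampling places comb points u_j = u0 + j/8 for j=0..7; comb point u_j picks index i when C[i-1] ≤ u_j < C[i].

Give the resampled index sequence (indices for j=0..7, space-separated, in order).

C = [0, 5/37, 9/37, 14/37, 23/37, 23/37, 31/37, 1]
j=0: u_0=37/480 ∈ [0, 5/37) → index 1
j=1: u_1=97/480 ∈ [5/37, 9/37) → index 2
j=2: u_2=157/480 ∈ [9/37, 14/37) → index 3
j=3: u_3=217/480 ∈ [14/37, 23/37) → index 4
j=4: u_4=277/480 ∈ [14/37, 23/37) → index 4
j=5: u_5=337/480 ∈ [23/37, 31/37) → index 6
j=6: u_6=397/480 ∈ [23/37, 31/37) → index 6
j=7: u_7=457/480 ∈ [31/37, 1) → index 7

1 2 3 4 4 6 6 7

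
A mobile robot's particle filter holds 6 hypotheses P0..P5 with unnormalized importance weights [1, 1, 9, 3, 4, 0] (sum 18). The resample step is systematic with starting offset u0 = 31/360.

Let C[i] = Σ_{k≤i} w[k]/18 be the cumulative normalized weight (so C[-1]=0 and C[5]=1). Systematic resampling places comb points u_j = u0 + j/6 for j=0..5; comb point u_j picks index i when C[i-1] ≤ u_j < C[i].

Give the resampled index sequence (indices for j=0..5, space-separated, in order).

C = [1/18, 1/9, 11/18, 7/9, 1, 1]
j=0: u_0=31/360 ∈ [1/18, 1/9) → index 1
j=1: u_1=91/360 ∈ [1/9, 11/18) → index 2
j=2: u_2=151/360 ∈ [1/9, 11/18) → index 2
j=3: u_3=211/360 ∈ [1/9, 11/18) → index 2
j=4: u_4=271/360 ∈ [11/18, 7/9) → index 3
j=5: u_5=331/360 ∈ [7/9, 1) → index 4

1 2 2 2 3 4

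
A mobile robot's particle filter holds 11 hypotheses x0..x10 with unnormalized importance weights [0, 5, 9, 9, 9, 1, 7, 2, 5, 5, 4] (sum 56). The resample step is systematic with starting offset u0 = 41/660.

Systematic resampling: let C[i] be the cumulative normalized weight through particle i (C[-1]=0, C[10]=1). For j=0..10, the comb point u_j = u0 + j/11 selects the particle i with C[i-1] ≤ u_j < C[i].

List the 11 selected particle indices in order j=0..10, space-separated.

1 2 2 3 4 4 6 6 8 9 10

C = [0, 5/56, 1/4, 23/56, 4/7, 33/56, 5/7, 3/4, 47/56, 13/14, 1]
j=0: u_0=41/660 ∈ [0, 5/56) → index 1
j=1: u_1=101/660 ∈ [5/56, 1/4) → index 2
j=2: u_2=161/660 ∈ [5/56, 1/4) → index 2
j=3: u_3=221/660 ∈ [1/4, 23/56) → index 3
j=4: u_4=281/660 ∈ [23/56, 4/7) → index 4
j=5: u_5=31/60 ∈ [23/56, 4/7) → index 4
j=6: u_6=401/660 ∈ [33/56, 5/7) → index 6
j=7: u_7=461/660 ∈ [33/56, 5/7) → index 6
j=8: u_8=521/660 ∈ [3/4, 47/56) → index 8
j=9: u_9=581/660 ∈ [47/56, 13/14) → index 9
j=10: u_10=641/660 ∈ [13/14, 1) → index 10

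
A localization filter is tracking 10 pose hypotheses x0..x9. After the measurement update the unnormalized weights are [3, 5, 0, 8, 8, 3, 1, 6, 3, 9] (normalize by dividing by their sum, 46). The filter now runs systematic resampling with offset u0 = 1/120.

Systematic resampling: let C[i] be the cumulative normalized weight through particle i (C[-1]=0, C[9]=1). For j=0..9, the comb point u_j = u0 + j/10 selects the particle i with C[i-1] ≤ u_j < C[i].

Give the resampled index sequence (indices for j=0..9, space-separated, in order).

C = [3/46, 4/23, 4/23, 8/23, 12/23, 27/46, 14/23, 17/23, 37/46, 1]
j=0: u_0=1/120 ∈ [0, 3/46) → index 0
j=1: u_1=13/120 ∈ [3/46, 4/23) → index 1
j=2: u_2=5/24 ∈ [4/23, 8/23) → index 3
j=3: u_3=37/120 ∈ [4/23, 8/23) → index 3
j=4: u_4=49/120 ∈ [8/23, 12/23) → index 4
j=5: u_5=61/120 ∈ [8/23, 12/23) → index 4
j=6: u_6=73/120 ∈ [27/46, 14/23) → index 6
j=7: u_7=17/24 ∈ [14/23, 17/23) → index 7
j=8: u_8=97/120 ∈ [37/46, 1) → index 9
j=9: u_9=109/120 ∈ [37/46, 1) → index 9

0 1 3 3 4 4 6 7 9 9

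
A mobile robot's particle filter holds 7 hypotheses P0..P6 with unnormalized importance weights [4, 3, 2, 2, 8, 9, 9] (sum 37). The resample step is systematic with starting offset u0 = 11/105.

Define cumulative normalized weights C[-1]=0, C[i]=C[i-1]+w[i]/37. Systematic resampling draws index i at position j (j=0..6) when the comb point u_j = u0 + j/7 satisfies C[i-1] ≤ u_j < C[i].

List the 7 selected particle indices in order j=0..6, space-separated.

0 3 4 5 5 6 6

C = [4/37, 7/37, 9/37, 11/37, 19/37, 28/37, 1]
j=0: u_0=11/105 ∈ [0, 4/37) → index 0
j=1: u_1=26/105 ∈ [9/37, 11/37) → index 3
j=2: u_2=41/105 ∈ [11/37, 19/37) → index 4
j=3: u_3=8/15 ∈ [19/37, 28/37) → index 5
j=4: u_4=71/105 ∈ [19/37, 28/37) → index 5
j=5: u_5=86/105 ∈ [28/37, 1) → index 6
j=6: u_6=101/105 ∈ [28/37, 1) → index 6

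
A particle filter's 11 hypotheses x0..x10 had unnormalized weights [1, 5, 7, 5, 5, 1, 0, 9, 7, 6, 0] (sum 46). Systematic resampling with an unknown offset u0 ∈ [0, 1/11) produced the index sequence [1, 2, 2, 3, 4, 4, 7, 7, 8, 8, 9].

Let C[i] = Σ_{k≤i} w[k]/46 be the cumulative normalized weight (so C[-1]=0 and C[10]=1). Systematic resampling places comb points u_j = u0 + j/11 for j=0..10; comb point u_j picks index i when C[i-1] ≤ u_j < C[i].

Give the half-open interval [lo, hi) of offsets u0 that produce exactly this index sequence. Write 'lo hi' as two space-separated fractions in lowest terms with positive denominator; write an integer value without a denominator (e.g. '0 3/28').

10/253 1/22

C = [1/46, 3/23, 13/46, 9/23, 1/2, 12/23, 12/23, 33/46, 20/23, 1, 1]
j=0 picked index 1: u0 ∈ [1/46, 3/23)
j=1 picked index 2: u0 ∈ [10/253, 97/506)
j=2 picked index 2: u0 ∈ [-13/253, 51/506)
j=3 picked index 3: u0 ∈ [5/506, 30/253)
j=4 picked index 4: u0 ∈ [7/253, 3/22)
j=5 picked index 4: u0 ∈ [-16/253, 1/22)
j=6 picked index 7: u0 ∈ [-6/253, 87/506)
j=7 picked index 7: u0 ∈ [-29/253, 41/506)
j=8 picked index 8: u0 ∈ [-5/506, 36/253)
j=9 picked index 8: u0 ∈ [-51/506, 13/253)
j=10 picked index 9: u0 ∈ [-10/253, 1/11)
intersection: [10/253, 1/22)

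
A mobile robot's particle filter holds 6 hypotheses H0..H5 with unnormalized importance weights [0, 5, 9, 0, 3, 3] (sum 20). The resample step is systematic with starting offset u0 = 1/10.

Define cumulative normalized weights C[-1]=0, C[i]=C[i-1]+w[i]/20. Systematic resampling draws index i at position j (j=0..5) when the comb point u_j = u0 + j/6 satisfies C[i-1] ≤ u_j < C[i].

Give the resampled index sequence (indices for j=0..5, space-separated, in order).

1 2 2 2 4 5

C = [0, 1/4, 7/10, 7/10, 17/20, 1]
j=0: u_0=1/10 ∈ [0, 1/4) → index 1
j=1: u_1=4/15 ∈ [1/4, 7/10) → index 2
j=2: u_2=13/30 ∈ [1/4, 7/10) → index 2
j=3: u_3=3/5 ∈ [1/4, 7/10) → index 2
j=4: u_4=23/30 ∈ [7/10, 17/20) → index 4
j=5: u_5=14/15 ∈ [17/20, 1) → index 5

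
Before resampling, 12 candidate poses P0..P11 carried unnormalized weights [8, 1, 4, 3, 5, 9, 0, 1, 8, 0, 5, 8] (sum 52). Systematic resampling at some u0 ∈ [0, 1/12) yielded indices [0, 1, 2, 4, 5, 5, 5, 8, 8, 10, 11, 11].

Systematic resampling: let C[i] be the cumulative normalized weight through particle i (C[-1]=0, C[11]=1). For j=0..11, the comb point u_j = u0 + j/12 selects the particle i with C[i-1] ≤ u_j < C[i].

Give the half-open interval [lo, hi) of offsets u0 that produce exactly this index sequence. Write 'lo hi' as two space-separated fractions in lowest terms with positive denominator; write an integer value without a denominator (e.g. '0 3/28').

11/156 1/13

C = [2/13, 9/52, 1/4, 4/13, 21/52, 15/26, 15/26, 31/52, 3/4, 3/4, 11/13, 1]
j=0 picked index 0: u0 ∈ [0, 2/13)
j=1 picked index 1: u0 ∈ [11/156, 7/78)
j=2 picked index 2: u0 ∈ [1/156, 1/12)
j=3 picked index 4: u0 ∈ [3/52, 2/13)
j=4 picked index 5: u0 ∈ [11/156, 19/78)
j=5 picked index 5: u0 ∈ [-1/78, 25/156)
j=6 picked index 5: u0 ∈ [-5/52, 1/13)
j=7 picked index 8: u0 ∈ [1/78, 1/6)
j=8 picked index 8: u0 ∈ [-11/156, 1/12)
j=9 picked index 10: u0 ∈ [0, 5/52)
j=10 picked index 11: u0 ∈ [1/78, 1/6)
j=11 picked index 11: u0 ∈ [-11/156, 1/12)
intersection: [11/156, 1/13)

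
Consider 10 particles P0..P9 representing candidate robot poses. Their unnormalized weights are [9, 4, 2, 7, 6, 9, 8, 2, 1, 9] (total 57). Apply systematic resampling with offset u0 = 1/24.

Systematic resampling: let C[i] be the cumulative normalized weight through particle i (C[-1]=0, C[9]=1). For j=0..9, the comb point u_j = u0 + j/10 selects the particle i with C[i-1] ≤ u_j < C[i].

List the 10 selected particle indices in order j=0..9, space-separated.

0 0 2 3 4 5 5 6 8 9

C = [3/19, 13/57, 5/19, 22/57, 28/57, 37/57, 15/19, 47/57, 16/19, 1]
j=0: u_0=1/24 ∈ [0, 3/19) → index 0
j=1: u_1=17/120 ∈ [0, 3/19) → index 0
j=2: u_2=29/120 ∈ [13/57, 5/19) → index 2
j=3: u_3=41/120 ∈ [5/19, 22/57) → index 3
j=4: u_4=53/120 ∈ [22/57, 28/57) → index 4
j=5: u_5=13/24 ∈ [28/57, 37/57) → index 5
j=6: u_6=77/120 ∈ [28/57, 37/57) → index 5
j=7: u_7=89/120 ∈ [37/57, 15/19) → index 6
j=8: u_8=101/120 ∈ [47/57, 16/19) → index 8
j=9: u_9=113/120 ∈ [16/19, 1) → index 9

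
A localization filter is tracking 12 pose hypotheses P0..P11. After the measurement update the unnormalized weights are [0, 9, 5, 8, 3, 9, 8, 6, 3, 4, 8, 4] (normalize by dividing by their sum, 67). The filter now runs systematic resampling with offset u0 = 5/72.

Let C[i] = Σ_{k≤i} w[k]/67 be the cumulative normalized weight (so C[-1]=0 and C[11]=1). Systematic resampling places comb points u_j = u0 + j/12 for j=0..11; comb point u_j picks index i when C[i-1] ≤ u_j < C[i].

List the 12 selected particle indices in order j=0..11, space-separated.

C = [0, 9/67, 14/67, 22/67, 25/67, 34/67, 42/67, 48/67, 51/67, 55/67, 63/67, 1]
j=0: u_0=5/72 ∈ [0, 9/67) → index 1
j=1: u_1=11/72 ∈ [9/67, 14/67) → index 2
j=2: u_2=17/72 ∈ [14/67, 22/67) → index 3
j=3: u_3=23/72 ∈ [14/67, 22/67) → index 3
j=4: u_4=29/72 ∈ [25/67, 34/67) → index 5
j=5: u_5=35/72 ∈ [25/67, 34/67) → index 5
j=6: u_6=41/72 ∈ [34/67, 42/67) → index 6
j=7: u_7=47/72 ∈ [42/67, 48/67) → index 7
j=8: u_8=53/72 ∈ [48/67, 51/67) → index 8
j=9: u_9=59/72 ∈ [51/67, 55/67) → index 9
j=10: u_10=65/72 ∈ [55/67, 63/67) → index 10
j=11: u_11=71/72 ∈ [63/67, 1) → index 11

1 2 3 3 5 5 6 7 8 9 10 11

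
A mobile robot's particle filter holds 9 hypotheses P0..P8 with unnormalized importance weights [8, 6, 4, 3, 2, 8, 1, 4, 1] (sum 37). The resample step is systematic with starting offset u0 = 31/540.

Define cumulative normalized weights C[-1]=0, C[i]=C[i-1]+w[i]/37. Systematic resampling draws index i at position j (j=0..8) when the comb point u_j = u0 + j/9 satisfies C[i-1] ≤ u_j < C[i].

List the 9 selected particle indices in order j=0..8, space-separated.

0 0 1 2 3 4 5 5 7

C = [8/37, 14/37, 18/37, 21/37, 23/37, 31/37, 32/37, 36/37, 1]
j=0: u_0=31/540 ∈ [0, 8/37) → index 0
j=1: u_1=91/540 ∈ [0, 8/37) → index 0
j=2: u_2=151/540 ∈ [8/37, 14/37) → index 1
j=3: u_3=211/540 ∈ [14/37, 18/37) → index 2
j=4: u_4=271/540 ∈ [18/37, 21/37) → index 3
j=5: u_5=331/540 ∈ [21/37, 23/37) → index 4
j=6: u_6=391/540 ∈ [23/37, 31/37) → index 5
j=7: u_7=451/540 ∈ [23/37, 31/37) → index 5
j=8: u_8=511/540 ∈ [32/37, 36/37) → index 7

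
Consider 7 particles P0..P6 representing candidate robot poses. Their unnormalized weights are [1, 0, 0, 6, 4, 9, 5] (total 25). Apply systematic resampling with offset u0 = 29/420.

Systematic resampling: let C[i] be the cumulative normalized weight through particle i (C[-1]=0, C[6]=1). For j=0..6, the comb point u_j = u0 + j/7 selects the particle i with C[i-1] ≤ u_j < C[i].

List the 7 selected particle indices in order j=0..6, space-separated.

3 3 4 5 5 5 6

C = [1/25, 1/25, 1/25, 7/25, 11/25, 4/5, 1]
j=0: u_0=29/420 ∈ [1/25, 7/25) → index 3
j=1: u_1=89/420 ∈ [1/25, 7/25) → index 3
j=2: u_2=149/420 ∈ [7/25, 11/25) → index 4
j=3: u_3=209/420 ∈ [11/25, 4/5) → index 5
j=4: u_4=269/420 ∈ [11/25, 4/5) → index 5
j=5: u_5=47/60 ∈ [11/25, 4/5) → index 5
j=6: u_6=389/420 ∈ [4/5, 1) → index 6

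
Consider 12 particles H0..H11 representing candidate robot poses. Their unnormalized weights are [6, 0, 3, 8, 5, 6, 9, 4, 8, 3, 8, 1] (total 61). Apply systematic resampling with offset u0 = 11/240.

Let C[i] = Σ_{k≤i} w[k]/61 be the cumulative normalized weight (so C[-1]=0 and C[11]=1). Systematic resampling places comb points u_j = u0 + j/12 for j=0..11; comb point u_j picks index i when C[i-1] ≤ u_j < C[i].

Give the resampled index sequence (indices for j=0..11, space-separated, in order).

C = [6/61, 6/61, 9/61, 17/61, 22/61, 28/61, 37/61, 41/61, 49/61, 52/61, 60/61, 1]
j=0: u_0=11/240 ∈ [0, 6/61) → index 0
j=1: u_1=31/240 ∈ [6/61, 9/61) → index 2
j=2: u_2=17/80 ∈ [9/61, 17/61) → index 3
j=3: u_3=71/240 ∈ [17/61, 22/61) → index 4
j=4: u_4=91/240 ∈ [22/61, 28/61) → index 5
j=5: u_5=37/80 ∈ [28/61, 37/61) → index 6
j=6: u_6=131/240 ∈ [28/61, 37/61) → index 6
j=7: u_7=151/240 ∈ [37/61, 41/61) → index 7
j=8: u_8=57/80 ∈ [41/61, 49/61) → index 8
j=9: u_9=191/240 ∈ [41/61, 49/61) → index 8
j=10: u_10=211/240 ∈ [52/61, 60/61) → index 10
j=11: u_11=77/80 ∈ [52/61, 60/61) → index 10

0 2 3 4 5 6 6 7 8 8 10 10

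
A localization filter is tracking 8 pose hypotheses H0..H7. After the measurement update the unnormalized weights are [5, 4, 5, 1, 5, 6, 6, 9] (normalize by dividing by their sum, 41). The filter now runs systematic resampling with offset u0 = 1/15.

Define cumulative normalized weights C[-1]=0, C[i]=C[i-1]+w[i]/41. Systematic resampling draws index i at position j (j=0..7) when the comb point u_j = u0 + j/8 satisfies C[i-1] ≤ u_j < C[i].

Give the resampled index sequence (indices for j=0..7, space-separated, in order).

C = [5/41, 9/41, 14/41, 15/41, 20/41, 26/41, 32/41, 1]
j=0: u_0=1/15 ∈ [0, 5/41) → index 0
j=1: u_1=23/120 ∈ [5/41, 9/41) → index 1
j=2: u_2=19/60 ∈ [9/41, 14/41) → index 2
j=3: u_3=53/120 ∈ [15/41, 20/41) → index 4
j=4: u_4=17/30 ∈ [20/41, 26/41) → index 5
j=5: u_5=83/120 ∈ [26/41, 32/41) → index 6
j=6: u_6=49/60 ∈ [32/41, 1) → index 7
j=7: u_7=113/120 ∈ [32/41, 1) → index 7

0 1 2 4 5 6 7 7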